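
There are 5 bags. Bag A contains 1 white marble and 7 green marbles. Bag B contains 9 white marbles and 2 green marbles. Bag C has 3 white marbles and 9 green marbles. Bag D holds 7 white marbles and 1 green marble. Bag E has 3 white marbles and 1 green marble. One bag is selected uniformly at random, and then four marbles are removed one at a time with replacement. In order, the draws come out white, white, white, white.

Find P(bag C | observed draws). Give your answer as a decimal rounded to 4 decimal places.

0.0029

The likelihood of the observed sequence under each hypothesis: P(data | bag A) = (1/8)(1/8)(1/8)(1/8) = 0.00024414; P(data | bag B) = (9/11)(9/11)(9/11)(9/11) = 0.44813; P(data | bag C) = (3/12)(3/12)(3/12)(3/12) = 0.0039062; P(data | bag D) = (7/8)(7/8)(7/8)(7/8) = 0.58618; P(data | bag E) = (3/4)(3/4)(3/4)(3/4) = 0.31641.
The prior-weighted likelihoods are 1/5 · 0.00024414 = 4.8828e-05, 1/5 · 0.44813 = 0.089625, 1/5 · 0.0039062 = 0.00078125, 1/5 · 0.58618 = 0.11724, 1/5 · 0.31641 = 0.063281; summing to 0.27097.
Therefore the posterior P(bag C | data) = (0.00078125) / (0.27097) = 0.0028831.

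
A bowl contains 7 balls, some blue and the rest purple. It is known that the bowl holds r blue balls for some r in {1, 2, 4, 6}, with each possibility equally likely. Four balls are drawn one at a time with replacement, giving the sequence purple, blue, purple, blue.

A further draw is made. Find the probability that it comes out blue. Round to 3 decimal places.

For each hypothesis, P(data | H) works out to: P(data | r = 1) = (6/7)(1/7)(6/7)(1/7) = 0.014994; P(data | r = 2) = (5/7)(2/7)(5/7)(2/7) = 0.041649; P(data | r = 4) = (3/7)(4/7)(3/7)(4/7) = 0.059975; P(data | r = 6) = (1/7)(6/7)(1/7)(6/7) = 0.014994.
The prior-weighted likelihoods are 1/4 · 0.014994 = 0.0037484, 1/4 · 0.041649 = 0.010412, 1/4 · 0.059975 = 0.014994, 1/4 · 0.014994 = 0.0037484; summing to 0.032903.
The posterior is then P(r = 1 | data) = 0.11392, P(r = 2 | data) = 0.31646, P(r = 4 | data) = 0.4557, P(r = 6 | data) = 0.11392.
The predictive probability is P(blue next | data) = (1/7)(0.11392) + (2/7)(0.31646) + (4/7)(0.4557) + (6/7)(0.11392) = 0.46474.

0.465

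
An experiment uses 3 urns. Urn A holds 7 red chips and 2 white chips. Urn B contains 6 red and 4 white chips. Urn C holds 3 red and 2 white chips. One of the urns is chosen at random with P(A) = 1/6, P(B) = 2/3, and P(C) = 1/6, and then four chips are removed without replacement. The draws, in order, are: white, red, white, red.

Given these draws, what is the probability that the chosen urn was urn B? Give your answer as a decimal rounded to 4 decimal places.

0.6910

For each hypothesis, P(data | H) works out to: P(data | urn A) = (2/9)(7/8)(1/7)(6/6) = 0.027778; P(data | urn B) = (4/10)(6/9)(3/8)(5/7) = 0.071429; P(data | urn C) = (2/5)(3/4)(1/3)(2/2) = 0.1.
The prior-weighted likelihoods are 1/6 · 0.027778 = 0.0046296, 2/3 · 0.071429 = 0.047619, 1/6 · 0.1 = 0.016667; these sum to 0.068915.
Therefore the posterior P(urn B | data) = (0.047619) / (0.068915) = 0.69098.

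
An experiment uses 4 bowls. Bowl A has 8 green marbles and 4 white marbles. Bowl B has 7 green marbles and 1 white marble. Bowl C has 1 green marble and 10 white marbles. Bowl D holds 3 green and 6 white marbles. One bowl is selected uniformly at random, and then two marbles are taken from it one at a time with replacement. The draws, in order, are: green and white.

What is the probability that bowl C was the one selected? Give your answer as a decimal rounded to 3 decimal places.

Compute the likelihood of the observed sequence for each case: P(data | bowl A) = (8/12)(4/12) = 0.22222; P(data | bowl B) = (7/8)(1/8) = 0.10938; P(data | bowl C) = (1/11)(10/11) = 0.082645; P(data | bowl D) = (3/9)(6/9) = 0.22222.
Weighting by the prior gives 1/4 · 0.22222 = 0.055556, 1/4 · 0.10938 = 0.027344, 1/4 · 0.082645 = 0.020661, 1/4 · 0.22222 = 0.055556; these sum to 0.15912.
By Bayes' rule, P(bowl C | data) = (0.020661) / (0.15912) = 0.12985.

0.130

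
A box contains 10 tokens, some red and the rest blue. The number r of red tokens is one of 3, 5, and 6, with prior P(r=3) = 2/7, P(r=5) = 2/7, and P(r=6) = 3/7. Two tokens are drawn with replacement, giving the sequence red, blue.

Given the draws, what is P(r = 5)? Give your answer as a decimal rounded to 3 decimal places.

Under each hypothesis, the probability of the observed sequence is: P(data | r = 3) = (3/10)(7/10) = 21/100; P(data | r = 5) = (5/10)(5/10) = 1/4; P(data | r = 6) = (6/10)(4/10) = 6/25.
The prior-weighted likelihoods are 2/7 · 21/100 = 3/50, 2/7 · 1/4 = 1/14, 3/7 · 6/25 = 18/175; these sum to 41/175.
Hence P(r = 5 | data) = (1/14) / (41/175) = 25/82.

0.305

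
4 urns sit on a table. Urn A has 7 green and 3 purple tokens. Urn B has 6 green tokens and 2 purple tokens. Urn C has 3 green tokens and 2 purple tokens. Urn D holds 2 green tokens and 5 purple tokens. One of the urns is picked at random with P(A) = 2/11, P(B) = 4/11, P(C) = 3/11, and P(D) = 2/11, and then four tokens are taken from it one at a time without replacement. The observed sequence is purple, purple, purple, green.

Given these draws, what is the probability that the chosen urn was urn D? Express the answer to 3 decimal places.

The likelihood of the observed sequence under each hypothesis: P(data | urn A) = (3/10)(2/9)(1/8)(7/7) = 0.0083333; P(data | urn B) = (2/8)(1/7)(0/6) = 0; P(data | urn C) = (2/5)(1/4)(0/3) = 0; P(data | urn D) = (5/7)(4/6)(3/5)(2/4) = 0.14286.
Weighting by the prior gives 2/11 · 0.0083333 = 0.0015152, 4/11 · 0 = 0, 3/11 · 0 = 0, 2/11 · 0.14286 = 0.025974; these sum to 0.027489.
Hence P(urn D | data) = (0.025974) / (0.027489) = 0.94488.

0.945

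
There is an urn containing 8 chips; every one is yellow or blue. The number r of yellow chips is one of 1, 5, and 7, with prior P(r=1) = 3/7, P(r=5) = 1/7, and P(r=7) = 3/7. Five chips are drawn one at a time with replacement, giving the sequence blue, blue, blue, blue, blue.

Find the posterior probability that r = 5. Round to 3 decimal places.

0.005

Under each hypothesis, the probability of the observed sequence is: P(data | r = 1) = (7/8)(7/8)(7/8)(7/8)(7/8) = 0.51291; P(data | r = 5) = (3/8)(3/8)(3/8)(3/8)(3/8) = 0.0074158; P(data | r = 7) = (1/8)(1/8)(1/8)(1/8)(1/8) = 3.0518e-05.
Multiplying each by its prior: 3/7 · 0.51291 = 0.21982, 1/7 · 0.0074158 = 0.0010594, 3/7 · 3.0518e-05 = 1.3079e-05; summing to 0.22089.
Hence P(r = 5 | data) = (0.0010594) / (0.22089) = 0.004796.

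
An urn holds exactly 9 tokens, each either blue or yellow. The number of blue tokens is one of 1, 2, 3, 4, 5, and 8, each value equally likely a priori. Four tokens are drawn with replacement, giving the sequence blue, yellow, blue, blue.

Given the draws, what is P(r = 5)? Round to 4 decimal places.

For each hypothesis, P(data | H) works out to: P(data | r = 1) = (1/9)(8/9)(1/9)(1/9) = 0.0012193; P(data | r = 2) = (2/9)(7/9)(2/9)(2/9) = 0.0085353; P(data | r = 3) = (3/9)(6/9)(3/9)(3/9) = 0.024691; P(data | r = 4) = (4/9)(5/9)(4/9)(4/9) = 0.048773; P(data | r = 5) = (5/9)(4/9)(5/9)(5/9) = 0.076208; P(data | r = 8) = (8/9)(1/9)(8/9)(8/9) = 0.078037.
The prior-weighted likelihoods are 1/6 · 0.0012193 = 0.00020322, 1/6 · 0.0085353 = 0.0014225, 1/6 · 0.024691 = 0.0041152, 1/6 · 0.048773 = 0.0081288, 1/6 · 0.076208 = 0.012701, 1/6 · 0.078037 = 0.013006; these sum to 0.039577.
Hence P(r = 5 | data) = (0.012701) / (0.039577) = 0.32092.

0.3209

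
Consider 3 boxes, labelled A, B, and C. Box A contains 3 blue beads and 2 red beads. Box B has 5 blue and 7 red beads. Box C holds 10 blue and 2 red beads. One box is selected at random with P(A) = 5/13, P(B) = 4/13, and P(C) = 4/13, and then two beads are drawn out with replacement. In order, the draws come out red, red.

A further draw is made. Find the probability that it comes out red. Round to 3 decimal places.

Under each hypothesis, the probability of the observed sequence is: P(data | box A) = (2/5)(2/5) = 0.16; P(data | box B) = (7/12)(7/12) = 0.34028; P(data | box C) = (2/12)(2/12) = 0.027778.
The prior-weighted likelihoods are 5/13 · 0.16 = 0.061538, 4/13 · 0.34028 = 0.1047, 4/13 · 0.027778 = 0.008547; with total 0.17479.
Normalising, the posterior is P(box A | data) = 0.35208, P(box B | data) = 0.59902, P(box C | data) = 0.0489.
Averaging over the posterior, P(red next | data) = (2/5)(0.35208) + (7/12)(0.59902) + (1/6)(0.0489) = 0.49841.

0.498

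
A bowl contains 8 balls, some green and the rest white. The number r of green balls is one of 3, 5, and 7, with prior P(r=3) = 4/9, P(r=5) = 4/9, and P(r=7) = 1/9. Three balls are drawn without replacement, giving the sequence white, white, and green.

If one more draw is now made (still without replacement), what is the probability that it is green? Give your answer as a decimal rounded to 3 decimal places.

Compute the likelihood of the observed sequence for each case: P(data | r = 3) = (5/8)(4/7)(3/6) = 5/28; P(data | r = 5) = (3/8)(2/7)(5/6) = 5/56; P(data | r = 7) = (1/8)(0/7) = 0.
The prior-weighted likelihoods are 4/9 · 5/28 = 5/63, 4/9 · 5/56 = 5/126, 1/9 · 0 = 0; these sum to 5/42.
Dividing through by the total gives posterior P(r = 3 | data) = 2/3, P(r = 5 | data) = 1/3, P(r = 7 | data) = 0.
Averaging over the posterior, P(green next | data) = (2/5)(2/3) + (4/5)(1/3) = 8/15.

0.533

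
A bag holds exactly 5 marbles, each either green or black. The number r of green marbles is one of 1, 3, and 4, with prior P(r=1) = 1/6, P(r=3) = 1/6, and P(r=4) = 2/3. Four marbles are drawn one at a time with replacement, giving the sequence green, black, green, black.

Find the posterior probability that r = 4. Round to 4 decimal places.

0.5517

The likelihood of the observed sequence under each hypothesis: P(data | r = 1) = (1/5)(4/5)(1/5)(4/5) = 0.0256; P(data | r = 3) = (3/5)(2/5)(3/5)(2/5) = 0.0576; P(data | r = 4) = (4/5)(1/5)(4/5)(1/5) = 0.0256.
The prior-weighted likelihoods are 1/6 · 0.0256 = 0.0042667, 1/6 · 0.0576 = 0.0096, 2/3 · 0.0256 = 0.017067; these sum to 0.030933.
By Bayes' rule, P(r = 4 | data) = (0.017067) / (0.030933) = 0.55172.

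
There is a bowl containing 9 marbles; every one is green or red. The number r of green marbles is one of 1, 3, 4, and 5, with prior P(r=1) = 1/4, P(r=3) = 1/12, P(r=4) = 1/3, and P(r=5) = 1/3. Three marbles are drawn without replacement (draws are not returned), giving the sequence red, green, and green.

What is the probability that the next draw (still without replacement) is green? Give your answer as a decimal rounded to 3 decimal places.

0.413

Compute the likelihood of the observed sequence for each case: P(data | r = 1) = (8/9)(1/8)(0/7) = 0; P(data | r = 3) = (6/9)(3/8)(2/7) = 0.071429; P(data | r = 4) = (5/9)(4/8)(3/7) = 0.11905; P(data | r = 5) = (4/9)(5/8)(4/7) = 0.15873.
Weighting by the prior gives 1/4 · 0 = 0, 1/12 · 0.071429 = 0.0059524, 1/3 · 0.11905 = 0.039683, 1/3 · 0.15873 = 0.05291; summing to 0.098545.
The posterior is then P(r = 1 | data) = 0, P(r = 3 | data) = 0.060403, P(r = 4 | data) = 0.40268, P(r = 5 | data) = 0.53691.
Averaging over the posterior, P(green next | data) = (1/6)(0.060403) + (1/3)(0.40268) + (1/2)(0.53691) = 0.41275.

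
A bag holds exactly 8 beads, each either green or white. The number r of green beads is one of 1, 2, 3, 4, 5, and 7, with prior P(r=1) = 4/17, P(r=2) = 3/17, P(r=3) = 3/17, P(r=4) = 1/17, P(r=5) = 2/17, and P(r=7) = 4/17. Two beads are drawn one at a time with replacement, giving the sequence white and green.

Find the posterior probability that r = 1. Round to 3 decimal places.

The likelihood of the observed sequence under each hypothesis: P(data | r = 1) = (7/8)(1/8) = 0.10938; P(data | r = 2) = (6/8)(2/8) = 0.1875; P(data | r = 3) = (5/8)(3/8) = 0.23438; P(data | r = 4) = (4/8)(4/8) = 0.25; P(data | r = 5) = (3/8)(5/8) = 0.23438; P(data | r = 7) = (1/8)(7/8) = 0.10938.
The prior-weighted likelihoods are 4/17 · 0.10938 = 0.025735, 3/17 · 0.1875 = 0.033088, 3/17 · 0.23438 = 0.04136, 1/17 · 0.25 = 0.014706, 2/17 · 0.23438 = 0.027574, 4/17 · 0.10938 = 0.025735; these sum to 0.1682.
By Bayes' rule, P(r = 1 | data) = (0.025735) / (0.1682) = 0.15301.

0.153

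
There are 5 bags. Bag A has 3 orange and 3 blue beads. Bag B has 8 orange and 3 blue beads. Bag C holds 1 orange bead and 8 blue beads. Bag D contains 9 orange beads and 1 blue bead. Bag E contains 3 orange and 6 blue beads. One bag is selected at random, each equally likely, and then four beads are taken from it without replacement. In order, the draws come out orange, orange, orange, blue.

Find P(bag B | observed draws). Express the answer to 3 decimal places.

For each hypothesis, P(data | H) works out to: P(data | bag A) = (3/6)(2/5)(1/4)(3/3) = 0.05; P(data | bag B) = (8/11)(7/10)(6/9)(3/8) = 0.12727; P(data | bag C) = (1/9)(0/8) = 0; P(data | bag D) = (9/10)(8/9)(7/8)(1/7) = 0.1; P(data | bag E) = (3/9)(2/8)(1/7)(6/6) = 0.011905.
The prior-weighted likelihoods are 1/5 · 0.05 = 0.01, 1/5 · 0.12727 = 0.025455, 1/5 · 0 = 0, 1/5 · 0.1 = 0.02, 1/5 · 0.011905 = 0.002381; summing to 0.057835.
So P(bag B | data) = (0.025455) / (0.057835) = 0.44012.

0.440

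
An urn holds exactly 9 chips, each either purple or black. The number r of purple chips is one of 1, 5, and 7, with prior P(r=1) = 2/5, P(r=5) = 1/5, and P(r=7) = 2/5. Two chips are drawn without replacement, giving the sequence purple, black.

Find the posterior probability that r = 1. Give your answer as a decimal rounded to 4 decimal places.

Under each hypothesis, the probability of the observed sequence is: P(data | r = 1) = (1/9)(8/8) = 1/9; P(data | r = 5) = (5/9)(4/8) = 5/18; P(data | r = 7) = (7/9)(2/8) = 7/36.
Multiplying each by its prior: 2/5 · 1/9 = 2/45, 1/5 · 5/18 = 1/18, 2/5 · 7/36 = 7/90; with total 8/45.
So P(r = 1 | data) = (2/45) / (8/45) = 1/4.

0.2500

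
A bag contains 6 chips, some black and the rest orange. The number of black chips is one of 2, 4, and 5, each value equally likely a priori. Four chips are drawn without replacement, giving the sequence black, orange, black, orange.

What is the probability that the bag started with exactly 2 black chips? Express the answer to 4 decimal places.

0.5000

For each hypothesis, P(data | H) works out to: P(data | r = 2) = (2/6)(4/5)(1/4)(3/3) = 1/15; P(data | r = 4) = (4/6)(2/5)(3/4)(1/3) = 1/15; P(data | r = 5) = (5/6)(1/5)(4/4)(0/3) = 0.
The prior-weighted likelihoods are 1/3 · 1/15 = 1/45, 1/3 · 1/15 = 1/45, 1/3 · 0 = 0; these sum to 2/45.
So P(r = 2 | data) = (1/45) / (2/45) = 1/2.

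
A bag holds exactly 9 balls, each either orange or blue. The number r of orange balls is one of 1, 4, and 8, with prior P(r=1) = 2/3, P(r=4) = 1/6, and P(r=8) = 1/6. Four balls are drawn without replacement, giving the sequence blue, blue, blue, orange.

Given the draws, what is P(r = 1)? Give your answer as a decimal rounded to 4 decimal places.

Under each hypothesis, the probability of the observed sequence is: P(data | r = 1) = (8/9)(7/8)(6/7)(1/6) = 1/9; P(data | r = 4) = (5/9)(4/8)(3/7)(4/6) = 5/63; P(data | r = 8) = (1/9)(0/8) = 0.
Weighting by the prior gives 2/3 · 1/9 = 2/27, 1/6 · 5/63 = 5/378, 1/6 · 0 = 0; with total 11/126.
Therefore the posterior P(r = 1 | data) = (2/27) / (11/126) = 28/33.

0.8485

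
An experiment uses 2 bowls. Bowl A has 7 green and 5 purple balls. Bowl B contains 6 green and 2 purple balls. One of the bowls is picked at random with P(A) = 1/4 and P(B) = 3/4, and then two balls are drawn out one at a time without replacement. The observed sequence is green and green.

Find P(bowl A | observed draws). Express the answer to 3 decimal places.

The likelihood of the observed sequence under each hypothesis: P(data | bowl A) = (7/12)(6/11) = 0.31818; P(data | bowl B) = (6/8)(5/7) = 0.53571.
The prior-weighted likelihoods are 1/4 · 0.31818 = 0.079545, 3/4 · 0.53571 = 0.40179; these sum to 0.48133.
So P(bowl A | data) = (0.079545) / (0.48133) = 0.16526.

0.165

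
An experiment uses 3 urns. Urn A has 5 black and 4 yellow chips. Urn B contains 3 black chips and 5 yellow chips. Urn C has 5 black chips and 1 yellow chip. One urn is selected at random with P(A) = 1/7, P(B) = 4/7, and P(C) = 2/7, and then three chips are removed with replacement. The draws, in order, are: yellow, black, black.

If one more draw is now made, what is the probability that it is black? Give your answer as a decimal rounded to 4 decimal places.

0.5567

For each hypothesis, P(data | H) works out to: P(data | urn A) = (4/9)(5/9)(5/9) = 0.13717; P(data | urn B) = (5/8)(3/8)(3/8) = 0.087891; P(data | urn C) = (1/6)(5/6)(5/6) = 0.11574.
Weighting by the prior gives 1/7 · 0.13717 = 0.019596, 4/7 · 0.087891 = 0.050223, 2/7 · 0.11574 = 0.033069; with total 0.10289.
Dividing through by the total gives posterior P(urn A | data) = 0.19046, P(urn B | data) = 0.48813, P(urn C | data) = 0.3214.
Averaging over the posterior, P(black next | data) = (5/9)(0.19046) + (3/8)(0.48813) + (5/6)(0.3214) = 0.5567.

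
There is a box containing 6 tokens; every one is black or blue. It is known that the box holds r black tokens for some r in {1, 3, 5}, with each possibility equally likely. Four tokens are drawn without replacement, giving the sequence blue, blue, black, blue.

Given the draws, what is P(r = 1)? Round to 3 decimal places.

0.769

The likelihood of the observed sequence under each hypothesis: P(data | r = 1) = (5/6)(4/5)(1/4)(3/3) = 1/6; P(data | r = 3) = (3/6)(2/5)(3/4)(1/3) = 1/20; P(data | r = 5) = (1/6)(0/5) = 0.
The prior-weighted likelihoods are 1/3 · 1/6 = 1/18, 1/3 · 1/20 = 1/60, 1/3 · 0 = 0; with total 13/180.
By Bayes' rule, P(r = 1 | data) = (1/18) / (13/180) = 10/13.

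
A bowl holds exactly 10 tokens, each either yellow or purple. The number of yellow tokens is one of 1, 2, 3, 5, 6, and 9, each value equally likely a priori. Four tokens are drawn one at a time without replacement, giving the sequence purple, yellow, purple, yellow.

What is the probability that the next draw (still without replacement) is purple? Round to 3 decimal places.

Compute the likelihood of the observed sequence for each case: P(data | r = 1) = (9/10)(1/9)(8/8)(0/7) = 0; P(data | r = 2) = (8/10)(2/9)(7/8)(1/7) = 0.022222; P(data | r = 3) = (7/10)(3/9)(6/8)(2/7) = 0.05; P(data | r = 5) = (5/10)(5/9)(4/8)(4/7) = 0.079365; P(data | r = 6) = (4/10)(6/9)(3/8)(5/7) = 0.071429; P(data | r = 9) = (1/10)(9/9)(0/8) = 0.
Weighting by the prior gives 1/6 · 0 = 0, 1/6 · 0.022222 = 0.0037037, 1/6 · 0.05 = 0.0083333, 1/6 · 0.079365 = 0.013228, 1/6 · 0.071429 = 0.011905, 1/6 · 0 = 0; summing to 0.037169.
The posterior is then P(r = 1 | data) = 0, P(r = 2 | data) = 0.099644, P(r = 3 | data) = 0.2242, P(r = 5 | data) = 0.35587, P(r = 6 | data) = 0.32028, P(r = 9 | data) = 0.
Averaging over the posterior, P(purple next | data) = (1)(0.099644) + (5/6)(0.2242) + (1/2)(0.35587) + (1/3)(0.32028) = 0.57117.

0.571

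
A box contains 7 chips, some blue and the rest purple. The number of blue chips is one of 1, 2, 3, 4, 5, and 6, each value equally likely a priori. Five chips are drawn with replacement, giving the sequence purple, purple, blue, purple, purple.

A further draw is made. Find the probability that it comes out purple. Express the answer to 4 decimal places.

For each hypothesis, P(data | H) works out to: P(data | r = 1) = (6/7)(6/7)(1/7)(6/7)(6/7) = 0.077111; P(data | r = 2) = (5/7)(5/7)(2/7)(5/7)(5/7) = 0.074374; P(data | r = 3) = (4/7)(4/7)(3/7)(4/7)(4/7) = 0.045695; P(data | r = 4) = (3/7)(3/7)(4/7)(3/7)(3/7) = 0.019278; P(data | r = 5) = (2/7)(2/7)(5/7)(2/7)(2/7) = 0.0047599; P(data | r = 6) = (1/7)(1/7)(6/7)(1/7)(1/7) = 0.00035699.
Multiplying each by its prior: 1/6 · 0.077111 = 0.012852, 1/6 · 0.074374 = 0.012396, 1/6 · 0.045695 = 0.0076159, 1/6 · 0.019278 = 0.0032129, 1/6 · 0.0047599 = 0.00079332, 1/6 · 0.00035699 = 5.9499e-05; with total 0.036929.
Normalising, the posterior is P(r = 1 | data) = 0.34801, P(r = 2 | data) = 0.33566, P(r = 3 | data) = 0.20623, P(r = 4 | data) = 0.087003, P(r = 5 | data) = 0.021482, P(r = 6 | data) = 0.0016112.
So P(purple next | data) = Σ P(purple next | H) P(H | data) = (6/7)(0.34801) + (5/7)(0.33566) + (4/7)(0.20623) + (3/7)(0.087003) + (2/7)(0.021482) + (1/7)(0.0016112) = 0.69956.

0.6996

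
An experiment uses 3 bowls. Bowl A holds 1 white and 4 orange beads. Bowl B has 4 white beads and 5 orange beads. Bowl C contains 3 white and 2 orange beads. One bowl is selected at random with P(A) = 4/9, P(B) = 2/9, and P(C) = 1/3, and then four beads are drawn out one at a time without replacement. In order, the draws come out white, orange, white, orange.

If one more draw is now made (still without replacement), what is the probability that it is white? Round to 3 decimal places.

0.792

For each hypothesis, P(data | H) works out to: P(data | bowl A) = (1/5)(4/4)(0/3) = 0; P(data | bowl B) = (4/9)(5/8)(3/7)(4/6) = 0.079365; P(data | bowl C) = (3/5)(2/4)(2/3)(1/2) = 0.1.
Weighting by the prior gives 4/9 · 0 = 0, 2/9 · 0.079365 = 0.017637, 1/3 · 0.1 = 0.033333; summing to 0.05097.
The posterior is then P(bowl A | data) = 0, P(bowl B | data) = 0.34602, P(bowl C | data) = 0.65398.
The predictive probability is P(white next | data) = (2/5)(0.34602) + (1)(0.65398) = 0.79239.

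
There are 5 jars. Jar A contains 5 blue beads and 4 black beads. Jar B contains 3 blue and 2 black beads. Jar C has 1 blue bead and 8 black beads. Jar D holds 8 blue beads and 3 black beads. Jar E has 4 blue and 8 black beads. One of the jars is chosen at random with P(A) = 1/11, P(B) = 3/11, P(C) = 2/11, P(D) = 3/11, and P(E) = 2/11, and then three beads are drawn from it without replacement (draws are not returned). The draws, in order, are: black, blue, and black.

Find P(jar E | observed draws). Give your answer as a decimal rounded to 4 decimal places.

0.3014

For each hypothesis, P(data | H) works out to: P(data | jar A) = (4/9)(5/8)(3/7) = 0.11905; P(data | jar B) = (2/5)(3/4)(1/3) = 0.1; P(data | jar C) = (8/9)(1/8)(7/7) = 0.11111; P(data | jar D) = (3/11)(8/10)(2/9) = 0.048485; P(data | jar E) = (8/12)(4/11)(7/10) = 0.1697.
Weighting by the prior gives 1/11 · 0.11905 = 0.010823, 3/11 · 0.1 = 0.027273, 2/11 · 0.11111 = 0.020202, 3/11 · 0.048485 = 0.013223, 2/11 · 0.1697 = 0.030854; these sum to 0.10237.
So P(jar E | data) = (0.030854) / (0.10237) = 0.30138.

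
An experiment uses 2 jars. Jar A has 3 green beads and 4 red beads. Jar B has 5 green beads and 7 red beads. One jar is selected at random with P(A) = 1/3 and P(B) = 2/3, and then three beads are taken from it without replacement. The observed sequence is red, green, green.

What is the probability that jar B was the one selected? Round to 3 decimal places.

0.650

The likelihood of the observed sequence under each hypothesis: P(data | jar A) = (4/7)(3/6)(2/5) = 0.11429; P(data | jar B) = (7/12)(5/11)(4/10) = 0.10606.
Multiplying each by its prior: 1/3 · 0.11429 = 0.038095, 2/3 · 0.10606 = 0.070707; these sum to 0.1088.
Hence P(jar B | data) = (0.070707) / (0.1088) = 0.64987.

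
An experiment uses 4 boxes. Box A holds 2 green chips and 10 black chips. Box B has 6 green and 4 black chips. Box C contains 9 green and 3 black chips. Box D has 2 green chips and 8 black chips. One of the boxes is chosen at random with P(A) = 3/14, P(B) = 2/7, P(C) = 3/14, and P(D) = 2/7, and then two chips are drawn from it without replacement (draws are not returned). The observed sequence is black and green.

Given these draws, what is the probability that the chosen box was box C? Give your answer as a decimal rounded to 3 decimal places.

Under each hypothesis, the probability of the observed sequence is: P(data | box A) = (10/12)(2/11) = 5/33; P(data | box B) = (4/10)(6/9) = 4/15; P(data | box C) = (3/12)(9/11) = 9/44; P(data | box D) = (8/10)(2/9) = 8/45.
The prior-weighted likelihoods are 3/14 · 5/33 = 5/154, 2/7 · 4/15 = 8/105, 3/14 · 9/44 = 27/616, 2/7 · 8/45 = 16/315; with total 161/792.
By Bayes' rule, P(box C | data) = (27/616) / (161/792) = 243/1127.

0.216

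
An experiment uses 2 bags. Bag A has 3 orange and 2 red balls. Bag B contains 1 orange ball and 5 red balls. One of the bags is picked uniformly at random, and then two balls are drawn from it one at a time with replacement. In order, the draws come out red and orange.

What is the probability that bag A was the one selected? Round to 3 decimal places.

0.633

The likelihood of the observed sequence under each hypothesis: P(data | bag A) = (2/5)(3/5) = 0.24; P(data | bag B) = (5/6)(1/6) = 0.13889.
The prior-weighted likelihoods are 1/2 · 0.24 = 0.12, 1/2 · 0.13889 = 0.069444; these sum to 0.18944.
Hence P(bag A | data) = (0.12) / (0.18944) = 0.63343.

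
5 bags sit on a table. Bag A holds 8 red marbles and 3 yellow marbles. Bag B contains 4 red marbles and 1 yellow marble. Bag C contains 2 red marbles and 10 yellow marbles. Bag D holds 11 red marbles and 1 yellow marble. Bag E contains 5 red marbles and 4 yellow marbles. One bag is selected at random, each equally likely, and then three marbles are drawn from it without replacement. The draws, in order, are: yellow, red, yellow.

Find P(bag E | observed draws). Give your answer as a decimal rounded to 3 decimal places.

The likelihood of the observed sequence under each hypothesis: P(data | bag A) = (3/11)(8/10)(2/9) = 0.048485; P(data | bag B) = (1/5)(4/4)(0/3) = 0; P(data | bag C) = (10/12)(2/11)(9/10) = 0.13636; P(data | bag D) = (1/12)(11/11)(0/10) = 0; P(data | bag E) = (4/9)(5/8)(3/7) = 0.11905.
Multiplying each by its prior: 1/5 · 0.048485 = 0.009697, 1/5 · 0 = 0, 1/5 · 0.13636 = 0.027273, 1/5 · 0 = 0, 1/5 · 0.11905 = 0.02381; with total 0.060779.
Therefore the posterior P(bag E | data) = (0.02381) / (0.060779) = 0.39174.

0.392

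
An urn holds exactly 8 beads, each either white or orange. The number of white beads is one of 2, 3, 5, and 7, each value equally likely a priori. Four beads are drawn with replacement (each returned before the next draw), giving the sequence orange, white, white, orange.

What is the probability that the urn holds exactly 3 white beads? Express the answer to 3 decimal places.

The likelihood of the observed sequence under each hypothesis: P(data | r = 2) = (6/8)(2/8)(2/8)(6/8) = 0.035156; P(data | r = 3) = (5/8)(3/8)(3/8)(5/8) = 0.054932; P(data | r = 5) = (3/8)(5/8)(5/8)(3/8) = 0.054932; P(data | r = 7) = (1/8)(7/8)(7/8)(1/8) = 0.011963.
Weighting by the prior gives 1/4 · 0.035156 = 0.0087891, 1/4 · 0.054932 = 0.013733, 1/4 · 0.054932 = 0.013733, 1/4 · 0.011963 = 0.0029907; summing to 0.039246.
Hence P(r = 3 | data) = (0.013733) / (0.039246) = 0.34992.

0.350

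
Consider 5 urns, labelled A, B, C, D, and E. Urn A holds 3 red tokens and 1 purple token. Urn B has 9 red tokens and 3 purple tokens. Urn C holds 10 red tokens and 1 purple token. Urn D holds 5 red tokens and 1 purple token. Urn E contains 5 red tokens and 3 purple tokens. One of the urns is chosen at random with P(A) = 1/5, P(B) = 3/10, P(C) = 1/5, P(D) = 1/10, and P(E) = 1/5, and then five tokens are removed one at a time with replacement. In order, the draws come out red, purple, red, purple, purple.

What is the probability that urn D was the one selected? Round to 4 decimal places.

0.0359

Compute the likelihood of the observed sequence for each case: P(data | urn A) = (3/4)(1/4)(3/4)(1/4)(1/4) = 0.0087891; P(data | urn B) = (9/12)(3/12)(9/12)(3/12)(3/12) = 0.0087891; P(data | urn C) = (10/11)(1/11)(10/11)(1/11)(1/11) = 0.00062092; P(data | urn D) = (5/6)(1/6)(5/6)(1/6)(1/6) = 0.003215; P(data | urn E) = (5/8)(3/8)(5/8)(3/8)(3/8) = 0.020599.
The prior-weighted likelihoods are 1/5 · 0.0087891 = 0.0017578, 3/10 · 0.0087891 = 0.0026367, 1/5 · 0.00062092 = 0.00012418, 1/10 · 0.003215 = 0.0003215, 1/5 · 0.020599 = 0.0041199; these sum to 0.0089601.
By Bayes' rule, P(urn D | data) = (0.0003215) / (0.0089601) = 0.035882.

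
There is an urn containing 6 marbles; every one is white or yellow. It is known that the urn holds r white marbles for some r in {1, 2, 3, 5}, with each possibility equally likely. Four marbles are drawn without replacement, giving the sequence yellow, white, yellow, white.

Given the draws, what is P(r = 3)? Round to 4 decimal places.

0.6000

For each hypothesis, P(data | H) works out to: P(data | r = 1) = (5/6)(1/5)(4/4)(0/3) = 0; P(data | r = 2) = (4/6)(2/5)(3/4)(1/3) = 1/15; P(data | r = 3) = (3/6)(3/5)(2/4)(2/3) = 1/10; P(data | r = 5) = (1/6)(5/5)(0/4) = 0.
The prior-weighted likelihoods are 1/4 · 0 = 0, 1/4 · 1/15 = 1/60, 1/4 · 1/10 = 1/40, 1/4 · 0 = 0; summing to 1/24.
So P(r = 3 | data) = (1/40) / (1/24) = 3/5.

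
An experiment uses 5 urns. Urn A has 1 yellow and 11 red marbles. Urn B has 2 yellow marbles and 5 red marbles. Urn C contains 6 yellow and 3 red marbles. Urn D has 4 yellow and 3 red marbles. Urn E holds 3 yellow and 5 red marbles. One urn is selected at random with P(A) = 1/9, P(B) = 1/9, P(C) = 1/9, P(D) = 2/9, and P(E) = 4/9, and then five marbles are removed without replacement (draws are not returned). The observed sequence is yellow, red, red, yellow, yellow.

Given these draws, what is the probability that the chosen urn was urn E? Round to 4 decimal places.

For each hypothesis, P(data | H) works out to: P(data | urn A) = (1/12)(11/11)(10/10)(0/9) = 0; P(data | urn B) = (2/7)(5/6)(4/5)(1/4)(0/3) = 0; P(data | urn C) = (6/9)(3/8)(2/7)(5/6)(4/5) = 1/21; P(data | urn D) = (4/7)(3/6)(2/5)(3/4)(2/3) = 2/35; P(data | urn E) = (3/8)(5/7)(4/6)(2/5)(1/4) = 1/56.
The prior-weighted likelihoods are 1/9 · 0 = 0, 1/9 · 0 = 0, 1/9 · 1/21 = 1/189, 2/9 · 2/35 = 4/315, 4/9 · 1/56 = 1/126; summing to 7/270.
Therefore the posterior P(urn E | data) = (1/126) / (7/270) = 15/49.

0.3061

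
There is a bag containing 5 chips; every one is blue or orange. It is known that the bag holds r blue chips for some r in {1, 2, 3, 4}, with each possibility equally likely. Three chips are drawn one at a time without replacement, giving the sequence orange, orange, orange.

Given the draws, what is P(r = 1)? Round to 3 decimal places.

Under each hypothesis, the probability of the observed sequence is: P(data | r = 1) = (4/5)(3/4)(2/3) = 2/5; P(data | r = 2) = (3/5)(2/4)(1/3) = 1/10; P(data | r = 3) = (2/5)(1/4)(0/3) = 0; P(data | r = 4) = (1/5)(0/4) = 0.
Weighting by the prior gives 1/4 · 2/5 = 1/10, 1/4 · 1/10 = 1/40, 1/4 · 0 = 0, 1/4 · 0 = 0; with total 1/8.
So P(r = 1 | data) = (1/10) / (1/8) = 4/5.

0.800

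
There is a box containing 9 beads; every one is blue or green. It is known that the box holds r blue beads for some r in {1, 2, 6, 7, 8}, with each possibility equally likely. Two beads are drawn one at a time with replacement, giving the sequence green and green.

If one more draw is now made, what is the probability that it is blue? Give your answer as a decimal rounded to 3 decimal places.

The likelihood of the observed sequence under each hypothesis: P(data | r = 1) = (8/9)(8/9) = 64/81; P(data | r = 2) = (7/9)(7/9) = 49/81; P(data | r = 6) = (3/9)(3/9) = 1/9; P(data | r = 7) = (2/9)(2/9) = 4/81; P(data | r = 8) = (1/9)(1/9) = 1/81.
The prior-weighted likelihoods are 1/5 · 64/81 = 64/405, 1/5 · 49/81 = 49/405, 1/5 · 1/9 = 1/45, 1/5 · 4/81 = 4/405, 1/5 · 1/81 = 1/405; summing to 127/405.
The posterior is then P(r = 1 | data) = 64/127, P(r = 2 | data) = 49/127, P(r = 6 | data) = 9/127, P(r = 7 | data) = 4/127, P(r = 8 | data) = 1/127.
So P(blue next | data) = Σ P(blue next | H) P(H | data) = (1/9)(64/127) + (2/9)(49/127) + (2/3)(9/127) + (7/9)(4/127) + (8/9)(1/127) = 28/127.

0.220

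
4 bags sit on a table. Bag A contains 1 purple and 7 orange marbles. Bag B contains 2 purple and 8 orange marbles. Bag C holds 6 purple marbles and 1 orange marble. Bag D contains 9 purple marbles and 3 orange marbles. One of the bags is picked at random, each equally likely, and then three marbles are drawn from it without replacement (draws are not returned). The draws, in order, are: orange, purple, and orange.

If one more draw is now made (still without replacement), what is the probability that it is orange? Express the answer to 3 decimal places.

0.818

For each hypothesis, P(data | H) works out to: P(data | bag A) = (7/8)(1/7)(6/6) = 0.125; P(data | bag B) = (8/10)(2/9)(7/8) = 0.15556; P(data | bag C) = (1/7)(6/6)(0/5) = 0; P(data | bag D) = (3/12)(9/11)(2/10) = 0.040909.
Multiplying each by its prior: 1/4 · 0.125 = 0.03125, 1/4 · 0.15556 = 0.038889, 1/4 · 0 = 0, 1/4 · 0.040909 = 0.010227; with total 0.080366.
The posterior is then P(bag A | data) = 0.38885, P(bag B | data) = 0.4839, P(bag C | data) = 0, P(bag D | data) = 0.12726.
Averaging over the posterior, P(orange next | data) = (1)(0.38885) + (6/7)(0.4839) + (1/9)(0.12726) = 0.81775.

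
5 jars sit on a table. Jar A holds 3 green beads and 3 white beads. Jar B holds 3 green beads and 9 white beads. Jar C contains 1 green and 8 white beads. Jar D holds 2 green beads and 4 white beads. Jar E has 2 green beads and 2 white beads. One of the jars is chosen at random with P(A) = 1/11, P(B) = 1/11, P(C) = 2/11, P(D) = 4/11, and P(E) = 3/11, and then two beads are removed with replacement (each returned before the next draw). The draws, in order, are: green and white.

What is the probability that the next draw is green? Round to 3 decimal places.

Compute the likelihood of the observed sequence for each case: P(data | jar A) = (3/6)(3/6) = 0.25; P(data | jar B) = (3/12)(9/12) = 0.1875; P(data | jar C) = (1/9)(8/9) = 0.098765; P(data | jar D) = (2/6)(4/6) = 0.22222; P(data | jar E) = (2/4)(2/4) = 0.25.
The prior-weighted likelihoods are 1/11 · 0.25 = 0.022727, 1/11 · 0.1875 = 0.017045, 2/11 · 0.098765 = 0.017957, 4/11 · 0.22222 = 0.080808, 3/11 · 0.25 = 0.068182; these sum to 0.20672.
The posterior is then P(jar A | data) = 0.10994, P(jar B | data) = 0.082457, P(jar C | data) = 0.086868, P(jar D | data) = 0.39091, P(jar E | data) = 0.32983.
So P(green next | data) = Σ P(green next | H) P(H | data) = (1/2)(0.10994) + (1/4)(0.082457) + (1/9)(0.086868) + (1/3)(0.39091) + (1/2)(0.32983) = 0.38045.

0.380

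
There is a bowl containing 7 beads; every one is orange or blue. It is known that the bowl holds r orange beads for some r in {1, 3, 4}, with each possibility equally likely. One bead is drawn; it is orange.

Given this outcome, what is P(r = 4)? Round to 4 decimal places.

Under each hypothesis, the probability of this draw is: P(data | r = 1) = (1/7) = 1/7; P(data | r = 3) = (3/7) = 3/7; P(data | r = 4) = (4/7) = 4/7.
The prior-weighted likelihoods are 1/3 · 1/7 = 1/21, 1/3 · 3/7 = 1/7, 1/3 · 4/7 = 4/21; these sum to 8/21.
So P(r = 4 | data) = (4/21) / (8/21) = 1/2.

0.5000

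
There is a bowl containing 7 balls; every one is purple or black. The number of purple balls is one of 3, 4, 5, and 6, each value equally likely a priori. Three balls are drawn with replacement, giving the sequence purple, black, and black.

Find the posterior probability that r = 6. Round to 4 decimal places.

0.0545

Compute the likelihood of the observed sequence for each case: P(data | r = 3) = (3/7)(4/7)(4/7) = 48/343; P(data | r = 4) = (4/7)(3/7)(3/7) = 36/343; P(data | r = 5) = (5/7)(2/7)(2/7) = 20/343; P(data | r = 6) = (6/7)(1/7)(1/7) = 6/343.
Weighting by the prior gives 1/4 · 48/343 = 12/343, 1/4 · 36/343 = 9/343, 1/4 · 20/343 = 5/343, 1/4 · 6/343 = 3/686; these sum to 55/686.
Therefore the posterior P(r = 6 | data) = (3/686) / (55/686) = 3/55.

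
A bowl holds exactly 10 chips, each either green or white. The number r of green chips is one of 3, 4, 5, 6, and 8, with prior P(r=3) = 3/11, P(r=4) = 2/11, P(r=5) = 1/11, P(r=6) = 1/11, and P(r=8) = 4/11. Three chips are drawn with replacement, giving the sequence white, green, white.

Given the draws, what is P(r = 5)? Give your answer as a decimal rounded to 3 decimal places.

Under each hypothesis, the probability of the observed sequence is: P(data | r = 3) = (7/10)(3/10)(7/10) = 0.147; P(data | r = 4) = (6/10)(4/10)(6/10) = 0.144; P(data | r = 5) = (5/10)(5/10)(5/10) = 0.125; P(data | r = 6) = (4/10)(6/10)(4/10) = 0.096; P(data | r = 8) = (2/10)(8/10)(2/10) = 0.032.
Multiplying each by its prior: 3/11 · 0.147 = 0.040091, 2/11 · 0.144 = 0.026182, 1/11 · 0.125 = 0.011364, 1/11 · 0.096 = 0.0087273, 4/11 · 0.032 = 0.011636; these sum to 0.098.
Therefore the posterior P(r = 5 | data) = (0.011364) / (0.098) = 0.11596.

0.116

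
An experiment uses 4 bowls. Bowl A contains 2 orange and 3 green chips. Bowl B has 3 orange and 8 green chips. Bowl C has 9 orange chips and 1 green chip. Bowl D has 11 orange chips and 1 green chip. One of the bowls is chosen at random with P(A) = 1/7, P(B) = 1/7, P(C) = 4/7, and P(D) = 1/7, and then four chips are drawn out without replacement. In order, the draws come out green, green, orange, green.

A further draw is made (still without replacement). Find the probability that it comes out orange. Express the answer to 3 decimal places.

0.600

Under each hypothesis, the probability of the observed sequence is: P(data | bowl A) = (3/5)(2/4)(2/3)(1/2) = 1/10; P(data | bowl B) = (8/11)(7/10)(3/9)(6/8) = 7/55; P(data | bowl C) = (1/10)(0/9) = 0; P(data | bowl D) = (1/12)(0/11) = 0.
The prior-weighted likelihoods are 1/7 · 1/10 = 1/70, 1/7 · 7/55 = 1/55, 4/7 · 0 = 0, 1/7 · 0 = 0; with total 5/154.
Dividing through by the total gives posterior P(bowl A | data) = 11/25, P(bowl B | data) = 14/25, P(bowl C | data) = 0, P(bowl D | data) = 0.
The predictive probability is P(orange next | data) = (1)(11/25) + (2/7)(14/25) = 3/5.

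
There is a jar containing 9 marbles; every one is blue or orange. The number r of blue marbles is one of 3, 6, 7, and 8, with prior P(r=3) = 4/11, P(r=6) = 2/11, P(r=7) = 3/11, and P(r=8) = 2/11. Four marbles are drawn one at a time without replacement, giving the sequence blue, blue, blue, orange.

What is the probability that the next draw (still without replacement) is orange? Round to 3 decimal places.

The likelihood of the observed sequence under each hypothesis: P(data | r = 3) = (3/9)(2/8)(1/7)(6/6) = 0.011905; P(data | r = 6) = (6/9)(5/8)(4/7)(3/6) = 0.11905; P(data | r = 7) = (7/9)(6/8)(5/7)(2/6) = 0.13889; P(data | r = 8) = (8/9)(7/8)(6/7)(1/6) = 0.11111.
The prior-weighted likelihoods are 4/11 · 0.011905 = 0.004329, 2/11 · 0.11905 = 0.021645, 3/11 · 0.13889 = 0.037879, 2/11 · 0.11111 = 0.020202; with total 0.084055.
Dividing through by the total gives posterior P(r = 3 | data) = 0.051502, P(r = 6 | data) = 0.25751, P(r = 7 | data) = 0.45064, P(r = 8 | data) = 0.24034.
Averaging over the posterior, P(orange next | data) = (1)(0.051502) + (2/5)(0.25751) + (1/5)(0.45064) + (0)(0.24034) = 0.24464.

0.245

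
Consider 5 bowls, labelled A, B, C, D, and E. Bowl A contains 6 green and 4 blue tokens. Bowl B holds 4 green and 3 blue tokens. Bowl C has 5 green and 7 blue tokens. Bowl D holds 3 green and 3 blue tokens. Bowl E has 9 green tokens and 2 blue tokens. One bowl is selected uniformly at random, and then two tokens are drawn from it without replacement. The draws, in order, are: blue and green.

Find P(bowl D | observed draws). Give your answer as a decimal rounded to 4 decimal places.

Compute the likelihood of the observed sequence for each case: P(data | bowl A) = (4/10)(6/9) = 0.26667; P(data | bowl B) = (3/7)(4/6) = 0.28571; P(data | bowl C) = (7/12)(5/11) = 0.26515; P(data | bowl D) = (3/6)(3/5) = 0.3; P(data | bowl E) = (2/11)(9/10) = 0.16364.
Weighting by the prior gives 1/5 · 0.26667 = 0.053333, 1/5 · 0.28571 = 0.057143, 1/5 · 0.26515 = 0.05303, 1/5 · 0.3 = 0.06, 1/5 · 0.16364 = 0.032727; these sum to 0.25623.
Hence P(bowl D | data) = (0.06) / (0.25623) = 0.23416.

0.2342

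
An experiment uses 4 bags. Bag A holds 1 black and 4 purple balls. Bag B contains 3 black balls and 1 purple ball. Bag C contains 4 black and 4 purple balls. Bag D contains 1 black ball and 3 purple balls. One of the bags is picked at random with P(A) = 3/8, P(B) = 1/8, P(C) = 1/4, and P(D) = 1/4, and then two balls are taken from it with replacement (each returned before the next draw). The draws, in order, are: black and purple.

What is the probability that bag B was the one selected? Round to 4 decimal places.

The likelihood of the observed sequence under each hypothesis: P(data | bag A) = (1/5)(4/5) = 0.16; P(data | bag B) = (3/4)(1/4) = 0.1875; P(data | bag C) = (4/8)(4/8) = 0.25; P(data | bag D) = (1/4)(3/4) = 0.1875.
Weighting by the prior gives 3/8 · 0.16 = 0.06, 1/8 · 0.1875 = 0.023438, 1/4 · 0.25 = 0.0625, 1/4 · 0.1875 = 0.046875; these sum to 0.19281.
Hence P(bag B | data) = (0.023438) / (0.19281) = 0.12156.

0.1216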